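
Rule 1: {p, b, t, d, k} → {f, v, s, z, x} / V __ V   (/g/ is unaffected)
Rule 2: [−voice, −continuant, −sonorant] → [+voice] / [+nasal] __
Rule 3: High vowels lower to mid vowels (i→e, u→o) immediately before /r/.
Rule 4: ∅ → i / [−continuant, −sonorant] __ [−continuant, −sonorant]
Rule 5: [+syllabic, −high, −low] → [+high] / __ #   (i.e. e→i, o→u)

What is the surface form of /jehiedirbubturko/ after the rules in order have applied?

Rule 1 (intervocalic spirantization): /d/ is a stop between vowels /e/ and /i/, so it spirantizes to the fricative [z]. /jehiedirbubturko/ → jehiezirbubturko.
Rule 2 (post-nasal voicing): no segment meets the environment; /jehiezirbubturko/ is unchanged.
Rule 3 (pre-rhotic lowering): /i/ is a high vowel immediately before /r/, so it lowers to [e]. /u/ is a high vowel immediately before /r/, so it lowers to [o]. /jehiezirbubturko/ → jehiezerbubtorko.
Rule 4 (stop-cluster i-epenthesis): /b/ and /t/ form a stop–stop cluster, so [i] is inserted between them. /jehiezerbubtorko/ → jehiezerbubitorko.
Rule 5 (final vowel raising): /o/ is a mid vowel in word-final position, so it raises to [u]. /jehiezerbubitorko/ → jehiezerbubitorku.

jehiezerbubitorku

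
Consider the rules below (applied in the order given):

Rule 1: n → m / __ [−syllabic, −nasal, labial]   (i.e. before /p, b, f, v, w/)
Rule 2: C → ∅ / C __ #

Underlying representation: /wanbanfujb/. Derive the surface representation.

wambamfuj

Rule 1 (nasal place assimilation): /n/ precedes the labial consonant /b/, so it assimilates in place to [m]. /n/ precedes the labial consonant /f/, so it assimilates in place to [m]. /wanbanfujb/ → wambamfujb.
Rule 2 (final cluster simplification): /b/ is the second consonant of a word-final cluster /jb/, so it deletes. /wambamfujb/ → wambamfuj.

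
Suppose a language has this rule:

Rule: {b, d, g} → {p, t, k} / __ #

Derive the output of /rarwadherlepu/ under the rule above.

rarwadherlepu

No segment of /rarwadherlepu/ meets the structural description of the rule, so the form surfaces unchanged.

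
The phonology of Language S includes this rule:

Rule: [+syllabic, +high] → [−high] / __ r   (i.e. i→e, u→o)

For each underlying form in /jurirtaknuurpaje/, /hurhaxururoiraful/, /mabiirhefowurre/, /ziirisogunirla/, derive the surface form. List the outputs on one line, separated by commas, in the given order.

jorertaknuorpaje, horhaxororoeraful, mabierhefoworre, zierisogunerla

/jurirtaknuurpaje/: /u/ is a high vowel immediately before /r/, so it lowers to [o]. /i/ is a high vowel immediately before /r/, so it lowers to [e]. /u/ is a high vowel immediately before /r/, so it lowers to [o]. → [jorertaknuorpaje].
/hurhaxururoiraful/: /u/ is a high vowel immediately before /r/, so it lowers to [o]. /u/ is a high vowel immediately before /r/, so it lowers to [o]. /u/ is a high vowel immediately before /r/, so it lowers to [o]. /i/ is a high vowel immediately before /r/, so it lowers to [e]. → [horhaxororoeraful].
/mabiirhefowurre/: /i/ is a high vowel immediately before /r/, so it lowers to [e]. /u/ is a high vowel immediately before /r/, so it lowers to [o]. → [mabierhefoworre].
/ziirisogunirla/: /i/ is a high vowel immediately before /r/, so it lowers to [e]. /i/ is a high vowel immediately before /r/, so it lowers to [e]. → [zierisogunerla].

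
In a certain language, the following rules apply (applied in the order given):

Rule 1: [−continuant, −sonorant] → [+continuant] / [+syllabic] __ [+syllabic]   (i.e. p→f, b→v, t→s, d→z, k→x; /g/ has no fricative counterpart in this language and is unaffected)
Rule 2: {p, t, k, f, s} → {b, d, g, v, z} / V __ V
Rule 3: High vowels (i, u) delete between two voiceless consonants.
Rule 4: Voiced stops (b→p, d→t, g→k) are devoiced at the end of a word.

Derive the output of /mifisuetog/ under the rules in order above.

Rule 1 (intervocalic spirantization): /t/ is a stop between vowels /e/ and /o/, so it spirantizes to the fricative [s]. /mifisuetog/ → mifisuesog.
Rule 2 (intervocalic voicing): /f/ is a voiceless obstruent between vowels /i/ and /i/, so it voices to [v]. /s/ is a voiceless obstruent between vowels /i/ and /u/, so it voices to [z]. /s/ is a voiceless obstruent between vowels /e/ and /o/, so it voices to [z]. /mifisuesog/ → mivizuezog.
Rule 3 (high vowel syncope): no segment meets the environment; /mivizuezog/ is unchanged.
Rule 4 (final devoicing): /g/ is a voiced stop in word-final position, so it devoices to [k]. /mivizuezog/ → mivizuezok.

mivizuezok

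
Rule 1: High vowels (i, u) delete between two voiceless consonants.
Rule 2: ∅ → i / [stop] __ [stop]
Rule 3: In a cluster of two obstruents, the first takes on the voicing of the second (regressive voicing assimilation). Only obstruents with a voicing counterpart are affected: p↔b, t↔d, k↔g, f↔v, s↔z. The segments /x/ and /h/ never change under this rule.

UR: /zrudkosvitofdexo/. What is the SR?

zrudikozvitovdexo

Rule 1 (high vowel syncope): no segment meets the environment; /zrudkosvitofdexo/ is unchanged.
Rule 2 (stop-cluster i-epenthesis): /d/ and /k/ form a stop–stop cluster, so [i] is inserted between them. /zrudkosvitofdexo/ → zrudikosvitofdexo.
Rule 3 (regressive voicing assimilation): /s/ precedes the voiced obstruent /v/, so it voices to [z] by assimilation. /f/ precedes the voiced obstruent /d/, so it voices to [v] by assimilation. /zrudikosvitofdexo/ → zrudikozvitovdexo.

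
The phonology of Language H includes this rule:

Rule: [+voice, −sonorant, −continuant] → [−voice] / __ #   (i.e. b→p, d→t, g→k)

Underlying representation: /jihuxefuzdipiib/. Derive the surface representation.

jihuxefuzdipiip

Scanning /jihuxefuzdipiib/: /d/ at position 10 is not in the conditioning environment; /b/ is a voiced stop in word-final position, so it devoices to [p].
Result: [jihuxefuzdipiip].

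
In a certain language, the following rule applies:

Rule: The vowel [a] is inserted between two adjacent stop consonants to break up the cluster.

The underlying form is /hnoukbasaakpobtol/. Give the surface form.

/k/ and /b/ form a stop–stop cluster, so [a] is inserted between them.
/k/ and /p/ form a stop–stop cluster, so [a] is inserted between them.
/b/ and /t/ form a stop–stop cluster, so [a] is inserted between them.
Surface form: [hnoukabasaakapobatol].

hnoukabasaakapobatol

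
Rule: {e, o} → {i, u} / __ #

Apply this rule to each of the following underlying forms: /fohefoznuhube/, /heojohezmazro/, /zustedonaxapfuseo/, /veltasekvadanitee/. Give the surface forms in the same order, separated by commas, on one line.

/fohefoznuhube/: /e/ is a mid vowel in word-final position, so it raises to [i]. → [fohefoznuhubi].
/heojohezmazro/: /o/ is a mid vowel in word-final position, so it raises to [u]. → [heojohezmazru].
/zustedonaxapfuseo/: /o/ is a mid vowel in word-final position, so it raises to [u]. → [zustedonaxapfuseu].
/veltasekvadanitee/: /e/ is a mid vowel in word-final position, so it raises to [i]. → [veltasekvadanitei].

fohefoznuhubi, heojohezmazru, zustedonaxapfuseu, veltasekvadanitei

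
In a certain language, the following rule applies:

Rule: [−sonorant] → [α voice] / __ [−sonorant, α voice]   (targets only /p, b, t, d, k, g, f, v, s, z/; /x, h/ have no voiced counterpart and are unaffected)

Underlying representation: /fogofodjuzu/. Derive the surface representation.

No segment of /fogofodjuzu/ meets the structural description of the rule, so the form surfaces unchanged.

fogofodjuzu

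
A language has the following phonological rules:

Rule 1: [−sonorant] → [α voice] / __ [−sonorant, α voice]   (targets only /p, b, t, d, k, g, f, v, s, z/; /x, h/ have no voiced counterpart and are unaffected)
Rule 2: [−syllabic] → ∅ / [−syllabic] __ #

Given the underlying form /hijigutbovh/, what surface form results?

Rule 1 (regressive voicing assimilation): /t/ precedes the voiced obstruent /b/, so it voices to [d] by assimilation. /v/ precedes the voiceless obstruent /h/, so it devoices to [f] by assimilation. /hijigutbovh/ → hijigudbofh.
Rule 2 (final cluster simplification): /h/ is the second consonant of a word-final cluster /fh/, so it deletes. /hijigudbofh/ → hijigudbof.

hijigudbof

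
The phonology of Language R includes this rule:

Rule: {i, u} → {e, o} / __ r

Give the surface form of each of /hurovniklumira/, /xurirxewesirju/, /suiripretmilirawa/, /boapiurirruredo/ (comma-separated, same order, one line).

horovniklumera, xorerxeweserju, sueripretmilerawa, boapiorerroredo

/hurovniklumira/: /u/ is a high vowel immediately before /r/, so it lowers to [o]. /i/ is a high vowel immediately before /r/, so it lowers to [e]. → [horovniklumera].
/xurirxewesirju/: /u/ is a high vowel immediately before /r/, so it lowers to [o]. /i/ is a high vowel immediately before /r/, so it lowers to [e]. /i/ is a high vowel immediately before /r/, so it lowers to [e]. → [xorerxeweserju].
/suiripretmilirawa/: /i/ is a high vowel immediately before /r/, so it lowers to [e]. /i/ is a high vowel immediately before /r/, so it lowers to [e]. → [sueripretmilerawa].
/boapiurirruredo/: /u/ is a high vowel immediately before /r/, so it lowers to [o]. /i/ is a high vowel immediately before /r/, so it lowers to [e]. /u/ is a high vowel immediately before /r/, so it lowers to [o]. → [boapiorerroredo].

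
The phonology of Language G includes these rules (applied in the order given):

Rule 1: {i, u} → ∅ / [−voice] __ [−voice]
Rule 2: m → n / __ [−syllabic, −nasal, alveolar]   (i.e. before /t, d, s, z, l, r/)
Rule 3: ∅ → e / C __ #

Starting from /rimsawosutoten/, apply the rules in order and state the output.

Rule 1 (high vowel syncope): /u/ is a high vowel flanked by voiceless consonants /s/ and /t/, so it deletes. /rimsawosutoten/ → rimsawostoten.
Rule 2 (nasal place assimilation): /m/ precedes the alveolar consonant /s/, so it assimilates in place to [n]. /rimsawostoten/ → rinsawostoten.
Rule 3 (final e-epenthesis): the form ends in the consonant /n/, so [e] is inserted word-finally. /rinsawostoten/ → rinsawostotene.

rinsawostotene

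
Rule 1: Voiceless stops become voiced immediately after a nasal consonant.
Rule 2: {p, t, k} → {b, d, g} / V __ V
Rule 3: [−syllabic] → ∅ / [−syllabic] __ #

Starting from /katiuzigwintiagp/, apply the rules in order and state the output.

Rule 1 (post-nasal voicing): /t/ is a voiceless stop immediately after the nasal /n/, so it voices to [d]. /katiuzigwintiagp/ → katiuzigwindiagp.
Rule 2 (intervocalic voicing): /t/ is a voiceless stop between vowels /a/ and /i/, so it voices to [d]. /katiuzigwindiagp/ → kadiuzigwindiagp.
Rule 3 (final cluster simplification): /p/ is the second consonant of a word-final cluster /gp/, so it deletes. /kadiuzigwindiagp/ → kadiuzigwindiag.

kadiuzigwindiag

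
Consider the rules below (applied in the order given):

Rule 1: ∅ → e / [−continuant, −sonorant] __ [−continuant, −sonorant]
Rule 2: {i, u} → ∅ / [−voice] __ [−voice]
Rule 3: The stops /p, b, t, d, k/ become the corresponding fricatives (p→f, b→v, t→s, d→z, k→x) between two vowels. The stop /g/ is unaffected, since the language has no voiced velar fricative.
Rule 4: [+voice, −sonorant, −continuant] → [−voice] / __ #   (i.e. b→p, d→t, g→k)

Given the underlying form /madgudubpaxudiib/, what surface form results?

Rule 1 (stop-cluster e-epenthesis): /d/ and /g/ form a stop–stop cluster, so [e] is inserted between them. /b/ and /p/ form a stop–stop cluster, so [e] is inserted between them. /madgudubpaxudiib/ → madegudubepaxudiib.
Rule 2 (high vowel syncope): no segment meets the environment; /madegudubepaxudiib/ is unchanged.
Rule 3 (intervocalic spirantization): /d/ is a stop between vowels /a/ and /e/, so it spirantizes to the fricative [z]. /d/ is a stop between vowels /u/ and /u/, so it spirantizes to the fricative [z]. /b/ is a stop between vowels /u/ and /e/, so it spirantizes to the fricative [v]. /p/ is a stop between vowels /e/ and /a/, so it spirantizes to the fricative [f]. /d/ is a stop between vowels /u/ and /i/, so it spirantizes to the fricative [z]. /madegudubepaxudiib/ → mazeguzuvefaxuziib.
Rule 4 (final devoicing): /b/ is a voiced stop in word-final position, so it devoices to [p]. /mazeguzuvefaxuziib/ → mazeguzuvefaxuziip.

mazeguzuvefaxuziip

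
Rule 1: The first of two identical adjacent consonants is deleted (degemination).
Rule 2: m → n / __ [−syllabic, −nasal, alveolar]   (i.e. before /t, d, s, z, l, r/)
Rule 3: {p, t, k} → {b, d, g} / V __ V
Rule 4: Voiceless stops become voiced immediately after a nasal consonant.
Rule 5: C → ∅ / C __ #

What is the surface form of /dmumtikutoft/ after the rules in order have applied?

dmundigudof

Rule 1 (degemination): no segment meets the environment; /dmumtikutoft/ is unchanged.
Rule 2 (nasal place assimilation): /m/ precedes the alveolar consonant /t/, so it assimilates in place to [n]. /dmumtikutoft/ → dmuntikutoft.
Rule 3 (intervocalic voicing): /k/ is a voiceless stop between vowels /i/ and /u/, so it voices to [g]. /t/ is a voiceless stop between vowels /u/ and /o/, so it voices to [d]. /dmuntikutoft/ → dmuntigudoft.
Rule 4 (post-nasal voicing): /t/ is a voiceless stop immediately after the nasal /n/, so it voices to [d]. /dmuntigudoft/ → dmundigudoft.
Rule 5 (final cluster simplification): /t/ is the second consonant of a word-final cluster /ft/, so it deletes. /dmundigudoft/ → dmundigudof.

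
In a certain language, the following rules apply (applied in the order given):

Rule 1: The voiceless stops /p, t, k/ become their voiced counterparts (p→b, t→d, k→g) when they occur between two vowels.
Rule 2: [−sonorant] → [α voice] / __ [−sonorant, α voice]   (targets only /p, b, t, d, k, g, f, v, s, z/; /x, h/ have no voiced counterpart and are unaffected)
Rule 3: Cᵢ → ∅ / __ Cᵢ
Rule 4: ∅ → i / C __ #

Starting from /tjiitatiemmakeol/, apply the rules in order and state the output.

Rule 1 (intervocalic voicing): /t/ is a voiceless stop between vowels /i/ and /a/, so it voices to [d]. /t/ is a voiceless stop between vowels /a/ and /i/, so it voices to [d]. /k/ is a voiceless stop between vowels /a/ and /e/, so it voices to [g]. /tjiitatiemmakeol/ → tjiidadiemmageol.
Rule 2 (regressive voicing assimilation): no segment meets the environment; /tjiidadiemmageol/ is unchanged.
Rule 3 (degemination): /mm/ is a geminate; the first /m/ deletes. /tjiidadiemmageol/ → tjiidadiemageol.
Rule 4 (final i-epenthesis): the form ends in the consonant /l/, so [i] is inserted word-finally. /tjiidadiemageol/ → tjiidadiemageoli.

tjiidadiemageoli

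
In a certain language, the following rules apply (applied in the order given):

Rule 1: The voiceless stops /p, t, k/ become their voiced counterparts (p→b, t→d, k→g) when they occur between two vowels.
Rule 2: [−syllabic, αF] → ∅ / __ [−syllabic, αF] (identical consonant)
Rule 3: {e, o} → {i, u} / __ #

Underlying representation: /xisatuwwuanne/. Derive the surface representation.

Rule 1 (intervocalic voicing): /t/ is a voiceless stop between vowels /a/ and /u/, so it voices to [d]. /xisatuwwuanne/ → xisaduwwuanne.
Rule 2 (degemination): /ww/ is a geminate; the first /w/ deletes. /nn/ is a geminate; the first /n/ deletes. /xisaduwwuanne/ → xisaduwuane.
Rule 3 (final vowel raising): /e/ is a mid vowel in word-final position, so it raises to [i]. /xisaduwuane/ → xisaduwuani.

xisaduwuani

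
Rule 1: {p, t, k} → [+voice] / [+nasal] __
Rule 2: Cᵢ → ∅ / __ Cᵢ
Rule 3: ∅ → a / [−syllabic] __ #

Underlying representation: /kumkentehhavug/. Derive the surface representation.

Rule 1 (post-nasal voicing): /k/ is a voiceless stop immediately after the nasal /m/, so it voices to [g]. /t/ is a voiceless stop immediately after the nasal /n/, so it voices to [d]. /kumkentehhavug/ → kumgendehhavug.
Rule 2 (degemination): /hh/ is a geminate; the first /h/ deletes. /kumgendehhavug/ → kumgendehavug.
Rule 3 (final a-epenthesis): the form ends in the consonant /g/, so [a] is inserted word-finally. /kumgendehavug/ → kumgendehavuga.

kumgendehavuga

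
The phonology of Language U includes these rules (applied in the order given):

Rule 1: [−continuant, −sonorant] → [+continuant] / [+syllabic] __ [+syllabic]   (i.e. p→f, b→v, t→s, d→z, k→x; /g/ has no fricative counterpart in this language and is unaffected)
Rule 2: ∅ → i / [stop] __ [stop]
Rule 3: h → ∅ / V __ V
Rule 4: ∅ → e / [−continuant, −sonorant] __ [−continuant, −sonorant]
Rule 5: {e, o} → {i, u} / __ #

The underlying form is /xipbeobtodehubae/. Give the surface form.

Rule 1 (intervocalic spirantization): /d/ is a stop between vowels /o/ and /e/, so it spirantizes to the fricative [z]. /b/ is a stop between vowels /u/ and /a/, so it spirantizes to the fricative [v]. /xipbeobtodehubae/ → xipbeobtozehuvae.
Rule 2 (stop-cluster i-epenthesis): /p/ and /b/ form a stop–stop cluster, so [i] is inserted between them. /b/ and /t/ form a stop–stop cluster, so [i] is inserted between them. /xipbeobtozehuvae/ → xipibeobitozehuvae.
Rule 3 (intervocalic h-deletion): /h/ occurs between vowels /e/ and /u/, so it deletes. /xipibeobitozehuvae/ → xipibeobitozeuvae.
Rule 4 (stop-cluster e-epenthesis): no segment meets the environment; /xipibeobitozeuvae/ is unchanged.
Rule 5 (final vowel raising): /e/ is a mid vowel in word-final position, so it raises to [i]. /xipibeobitozeuvae/ → xipibeobitozeuvai.

xipibeobitozeuvai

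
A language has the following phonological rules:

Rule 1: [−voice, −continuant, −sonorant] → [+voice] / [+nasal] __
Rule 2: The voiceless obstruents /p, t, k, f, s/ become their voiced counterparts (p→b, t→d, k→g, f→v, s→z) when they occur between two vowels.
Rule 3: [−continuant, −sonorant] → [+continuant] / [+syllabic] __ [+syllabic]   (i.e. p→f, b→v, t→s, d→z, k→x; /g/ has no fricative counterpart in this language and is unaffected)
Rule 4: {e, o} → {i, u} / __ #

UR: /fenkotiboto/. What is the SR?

Rule 1 (post-nasal voicing): /k/ is a voiceless stop immediately after the nasal /n/, so it voices to [g]. /fenkotiboto/ → fengotiboto.
Rule 2 (intervocalic voicing): /t/ is a voiceless obstruent between vowels /o/ and /i/, so it voices to [d]. /t/ is a voiceless obstruent between vowels /o/ and /o/, so it voices to [d]. /fengotiboto/ → fengodibodo.
Rule 3 (intervocalic spirantization): /d/ is a stop between vowels /o/ and /i/, so it spirantizes to the fricative [z]. /b/ is a stop between vowels /i/ and /o/, so it spirantizes to the fricative [v]. /d/ is a stop between vowels /o/ and /o/, so it spirantizes to the fricative [z]. /fengodibodo/ → fengozivozo.
Rule 4 (final vowel raising): /o/ is a mid vowel in word-final position, so it raises to [u]. /fengozivozo/ → fengozivozu.

fengozivozu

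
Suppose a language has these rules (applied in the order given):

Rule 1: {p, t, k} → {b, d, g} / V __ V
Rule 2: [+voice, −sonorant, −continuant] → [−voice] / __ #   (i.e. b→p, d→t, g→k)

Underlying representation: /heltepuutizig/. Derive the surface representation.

heltebuudizik

Rule 1 (intervocalic voicing): /p/ is a voiceless stop between vowels /e/ and /u/, so it voices to [b]. /t/ is a voiceless stop between vowels /u/ and /i/, so it voices to [d]. /heltepuutizig/ → heltebuudizig.
Rule 2 (final devoicing): /g/ is a voiced stop in word-final position, so it devoices to [k]. /heltebuudizig/ → heltebuudizik.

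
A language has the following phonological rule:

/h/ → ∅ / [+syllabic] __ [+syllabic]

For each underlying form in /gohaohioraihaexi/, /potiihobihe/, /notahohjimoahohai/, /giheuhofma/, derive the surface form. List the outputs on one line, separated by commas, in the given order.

/gohaohioraihaexi/: /h/ occurs between vowels /o/ and /a/, so it deletes. /h/ occurs between vowels /o/ and /i/, so it deletes. /h/ occurs between vowels /i/ and /a/, so it deletes. → [goaoioraiaexi].
/potiihobihe/: /h/ occurs between vowels /i/ and /o/, so it deletes. /h/ occurs between vowels /i/ and /e/, so it deletes. → [potiiobie].
/notahohjimoahohai/: /h/ occurs between vowels /a/ and /o/, so it deletes. /h/ occurs between vowels /a/ and /o/, so it deletes. /h/ occurs between vowels /o/ and /a/, so it deletes. → [notaohjimoaoai].
/giheuhofma/: /h/ occurs between vowels /i/ and /e/, so it deletes. /h/ occurs between vowels /u/ and /o/, so it deletes. → [gieuofma].

goaoioraiaexi, potiiobie, notaohjimoaoai, gieuofma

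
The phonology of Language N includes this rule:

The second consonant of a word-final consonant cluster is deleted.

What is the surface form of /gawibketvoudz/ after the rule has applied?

/z/ is the second consonant of a word-final cluster /dz/, so it deletes.
Surface form: [gawibketvoud].

gawibketvoud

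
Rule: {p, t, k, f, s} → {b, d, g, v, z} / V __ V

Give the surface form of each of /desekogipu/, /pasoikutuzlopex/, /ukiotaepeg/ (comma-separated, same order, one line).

dezegogibu, pazoiguduzlobex, ugiodaebeg

/desekogipu/: /s/ is a voiceless obstruent between vowels /e/ and /e/, so it voices to [z]. /k/ is a voiceless obstruent between vowels /e/ and /o/, so it voices to [g]. /p/ is a voiceless obstruent between vowels /i/ and /u/, so it voices to [b]. → [dezegogibu].
/pasoikutuzlopex/: /s/ is a voiceless obstruent between vowels /a/ and /o/, so it voices to [z]. /k/ is a voiceless obstruent between vowels /i/ and /u/, so it voices to [g]. /t/ is a voiceless obstruent between vowels /u/ and /u/, so it voices to [d]. /p/ is a voiceless obstruent between vowels /o/ and /e/, so it voices to [b]. → [pazoiguduzlobex].
/ukiotaepeg/: /k/ is a voiceless obstruent between vowels /u/ and /i/, so it voices to [g]. /t/ is a voiceless obstruent between vowels /o/ and /a/, so it voices to [d]. /p/ is a voiceless obstruent between vowels /e/ and /e/, so it voices to [b]. → [ugiodaebeg].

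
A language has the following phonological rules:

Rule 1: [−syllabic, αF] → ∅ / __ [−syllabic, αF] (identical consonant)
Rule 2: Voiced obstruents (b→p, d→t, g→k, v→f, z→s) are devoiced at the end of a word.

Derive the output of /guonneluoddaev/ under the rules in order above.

Rule 1 (degemination): /nn/ is a geminate; the first /n/ deletes. /dd/ is a geminate; the first /d/ deletes. /guonneluoddaev/ → guoneluodaev.
Rule 2 (final devoicing): /v/ is a voiced obstruent in word-final position, so it devoices to [f]. /guoneluodaev/ → guoneluodaef.

guoneluodaef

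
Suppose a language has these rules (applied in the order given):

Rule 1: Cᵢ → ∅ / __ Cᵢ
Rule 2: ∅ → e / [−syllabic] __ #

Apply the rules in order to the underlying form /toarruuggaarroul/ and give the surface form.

Rule 1 (degemination): /rr/ is a geminate; the first /r/ deletes. /gg/ is a geminate; the first /g/ deletes. /rr/ is a geminate; the first /r/ deletes. /toarruuggaarroul/ → toaruugaaroul.
Rule 2 (final e-epenthesis): the form ends in the consonant /l/, so [e] is inserted word-finally. /toaruugaaroul/ → toaruugaaroule.

toaruugaaroule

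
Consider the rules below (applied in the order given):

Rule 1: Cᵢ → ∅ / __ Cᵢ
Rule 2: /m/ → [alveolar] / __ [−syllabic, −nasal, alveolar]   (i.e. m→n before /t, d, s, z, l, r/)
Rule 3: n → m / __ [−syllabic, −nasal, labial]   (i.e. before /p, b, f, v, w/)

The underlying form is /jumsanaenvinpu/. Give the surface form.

junsanaemvimpu

Rule 1 (degemination): no segment meets the environment; /jumsanaenvinpu/ is unchanged.
Rule 2 (nasal place assimilation): /m/ precedes the alveolar consonant /s/, so it assimilates in place to [n]. /jumsanaenvinpu/ → junsanaenvinpu.
Rule 3 (nasal place assimilation): /n/ precedes the labial consonant /v/, so it assimilates in place to [m]. /n/ precedes the labial consonant /p/, so it assimilates in place to [m]. /junsanaenvinpu/ → junsanaemvimpu.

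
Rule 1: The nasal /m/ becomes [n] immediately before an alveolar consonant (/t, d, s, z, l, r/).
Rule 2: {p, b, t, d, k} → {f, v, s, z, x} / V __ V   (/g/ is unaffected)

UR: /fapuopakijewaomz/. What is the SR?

fafuofaxijewaonz

Rule 1 (nasal place assimilation): /m/ precedes the alveolar consonant /z/, so it assimilates in place to [n]. /fapuopakijewaomz/ → fapuopakijewaonz.
Rule 2 (intervocalic spirantization): /p/ is a stop between vowels /a/ and /u/, so it spirantizes to the fricative [f]. /p/ is a stop between vowels /o/ and /a/, so it spirantizes to the fricative [f]. /k/ is a stop between vowels /a/ and /i/, so it spirantizes to the fricative [x]. /fapuopakijewaonz/ → fafuofaxijewaonz.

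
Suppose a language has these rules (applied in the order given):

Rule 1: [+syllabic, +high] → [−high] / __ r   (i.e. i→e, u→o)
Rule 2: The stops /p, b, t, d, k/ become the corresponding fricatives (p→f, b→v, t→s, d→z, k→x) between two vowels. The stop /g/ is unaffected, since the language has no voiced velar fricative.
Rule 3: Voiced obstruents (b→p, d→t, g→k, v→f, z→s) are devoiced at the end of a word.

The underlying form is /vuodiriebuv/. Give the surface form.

vuozerievuf

Rule 1 (pre-rhotic lowering): /i/ is a high vowel immediately before /r/, so it lowers to [e]. /vuodiriebuv/ → vuoderiebuv.
Rule 2 (intervocalic spirantization): /d/ is a stop between vowels /o/ and /e/, so it spirantizes to the fricative [z]. /b/ is a stop between vowels /e/ and /u/, so it spirantizes to the fricative [v]. /vuoderiebuv/ → vuozerievuv.
Rule 3 (final devoicing): /v/ is a voiced obstruent in word-final position, so it devoices to [f]. /vuozerievuv/ → vuozerievuf.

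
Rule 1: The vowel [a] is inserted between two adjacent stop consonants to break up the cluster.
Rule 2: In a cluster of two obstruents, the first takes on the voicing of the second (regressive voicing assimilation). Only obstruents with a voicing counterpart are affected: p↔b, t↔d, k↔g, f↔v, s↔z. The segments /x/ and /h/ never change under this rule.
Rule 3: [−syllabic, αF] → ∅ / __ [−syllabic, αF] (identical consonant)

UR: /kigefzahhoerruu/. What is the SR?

Rule 1 (stop-cluster a-epenthesis): no segment meets the environment; /kigefzahhoerruu/ is unchanged.
Rule 2 (regressive voicing assimilation): /f/ precedes the voiced obstruent /z/, so it voices to [v] by assimilation. /kigefzahhoerruu/ → kigevzahhoerruu.
Rule 3 (degemination): /hh/ is a geminate; the first /h/ deletes. /rr/ is a geminate; the first /r/ deletes. /kigevzahhoerruu/ → kigevzahoeruu.

kigevzahoeruu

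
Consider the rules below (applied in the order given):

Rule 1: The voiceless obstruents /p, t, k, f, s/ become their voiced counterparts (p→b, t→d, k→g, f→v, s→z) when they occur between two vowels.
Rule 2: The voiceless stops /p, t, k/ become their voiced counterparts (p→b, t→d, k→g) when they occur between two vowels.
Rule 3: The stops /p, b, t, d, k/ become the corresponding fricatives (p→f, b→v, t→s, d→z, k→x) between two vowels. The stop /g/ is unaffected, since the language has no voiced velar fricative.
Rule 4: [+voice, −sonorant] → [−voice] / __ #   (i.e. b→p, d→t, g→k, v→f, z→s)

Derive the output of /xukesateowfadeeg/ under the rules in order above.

Rule 1 (intervocalic voicing): /k/ is a voiceless obstruent between vowels /u/ and /e/, so it voices to [g]. /s/ is a voiceless obstruent between vowels /e/ and /a/, so it voices to [z]. /t/ is a voiceless obstruent between vowels /a/ and /e/, so it voices to [d]. /xukesateowfadeeg/ → xugezadeowfadeeg.
Rule 2 (intervocalic voicing): no segment meets the environment; /xugezadeowfadeeg/ is unchanged.
Rule 3 (intervocalic spirantization): /d/ is a stop between vowels /a/ and /e/, so it spirantizes to the fricative [z]. /d/ is a stop between vowels /a/ and /e/, so it spirantizes to the fricative [z]. /xugezadeowfadeeg/ → xugezazeowfazeeg.
Rule 4 (final devoicing): /g/ is a voiced obstruent in word-final position, so it devoices to [k]. /xugezazeowfazeeg/ → xugezazeowfazeek.

xugezazeowfazeek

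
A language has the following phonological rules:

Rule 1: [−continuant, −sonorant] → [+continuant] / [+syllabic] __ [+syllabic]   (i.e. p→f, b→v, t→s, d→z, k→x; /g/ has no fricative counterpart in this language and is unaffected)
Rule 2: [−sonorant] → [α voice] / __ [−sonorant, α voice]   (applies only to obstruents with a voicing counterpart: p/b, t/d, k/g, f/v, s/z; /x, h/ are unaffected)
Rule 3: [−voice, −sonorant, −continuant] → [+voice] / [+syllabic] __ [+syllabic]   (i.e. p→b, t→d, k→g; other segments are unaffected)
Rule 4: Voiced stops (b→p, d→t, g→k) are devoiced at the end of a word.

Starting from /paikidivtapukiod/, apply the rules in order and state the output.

paixiziftafuxiot

Rule 1 (intervocalic spirantization): /k/ is a stop between vowels /i/ and /i/, so it spirantizes to the fricative [x]. /d/ is a stop between vowels /i/ and /i/, so it spirantizes to the fricative [z]. /p/ is a stop between vowels /a/ and /u/, so it spirantizes to the fricative [f]. /k/ is a stop between vowels /u/ and /i/, so it spirantizes to the fricative [x]. /paikidivtapukiod/ → paixizivtafuxiod.
Rule 2 (regressive voicing assimilation): /v/ precedes the voiceless obstruent /t/, so it devoices to [f] by assimilation. /paixizivtafuxiod/ → paixiziftafuxiod.
Rule 3 (intervocalic voicing): no segment meets the environment; /paixiziftafuxiod/ is unchanged.
Rule 4 (final devoicing): /d/ is a voiced stop in word-final position, so it devoices to [t]. /paixiziftafuxiod/ → paixiziftafuxiot.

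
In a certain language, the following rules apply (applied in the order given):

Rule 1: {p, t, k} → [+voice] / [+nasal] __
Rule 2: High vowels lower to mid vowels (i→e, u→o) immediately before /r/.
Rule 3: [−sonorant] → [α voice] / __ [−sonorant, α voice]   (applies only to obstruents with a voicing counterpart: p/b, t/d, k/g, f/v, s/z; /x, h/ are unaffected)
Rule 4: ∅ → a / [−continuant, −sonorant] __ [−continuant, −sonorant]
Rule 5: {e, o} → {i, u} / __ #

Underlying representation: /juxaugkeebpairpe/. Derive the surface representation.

juxaukakeepapaerpi

Rule 1 (post-nasal voicing): no segment meets the environment; /juxaugkeebpairpe/ is unchanged.
Rule 2 (pre-rhotic lowering): /i/ is a high vowel immediately before /r/, so it lowers to [e]. /juxaugkeebpairpe/ → juxaugkeebpaerpe.
Rule 3 (regressive voicing assimilation): /g/ precedes the voiceless obstruent /k/, so it devoices to [k] by assimilation. /b/ precedes the voiceless obstruent /p/, so it devoices to [p] by assimilation. /juxaugkeebpaerpe/ → juxaukkeeppaerpe.
Rule 4 (stop-cluster a-epenthesis): /k/ and /k/ form a stop–stop cluster, so [a] is inserted between them. /p/ and /p/ form a stop–stop cluster, so [a] is inserted between them. /juxaukkeeppaerpe/ → juxaukakeepapaerpe.
Rule 5 (final vowel raising): /e/ is a mid vowel in word-final position, so it raises to [i]. /juxaukakeepapaerpe/ → juxaukakeepapaerpi.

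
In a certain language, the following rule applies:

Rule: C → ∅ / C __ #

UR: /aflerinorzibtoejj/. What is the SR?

aflerinorzibtoej

/j/ is the second consonant of a word-final cluster /jj/, so it deletes.
The other instances of /f/, /l/, /r/, /n/, /z/, /b/, /t/, /j/ do not occur in the required environment and remain unchanged.
Surface form: [aflerinorzibtoej].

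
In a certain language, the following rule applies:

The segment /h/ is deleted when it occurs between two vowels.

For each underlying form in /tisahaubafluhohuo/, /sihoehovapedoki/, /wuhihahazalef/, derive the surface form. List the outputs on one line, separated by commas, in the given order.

tisaaubafluouo, sioeovapedoki, wuiaazalef

/tisahaubafluhohuo/: /h/ occurs between vowels /a/ and /a/, so it deletes. /h/ occurs between vowels /u/ and /o/, so it deletes. /h/ occurs between vowels /o/ and /u/, so it deletes. → [tisaaubafluouo].
/sihoehovapedoki/: /h/ occurs between vowels /i/ and /o/, so it deletes. /h/ occurs between vowels /e/ and /o/, so it deletes. → [sioeovapedoki].
/wuhihahazalef/: /h/ occurs between vowels /u/ and /i/, so it deletes. /h/ occurs between vowels /i/ and /a/, so it deletes. /h/ occurs between vowels /a/ and /a/, so it deletes. → [wuiaazalef].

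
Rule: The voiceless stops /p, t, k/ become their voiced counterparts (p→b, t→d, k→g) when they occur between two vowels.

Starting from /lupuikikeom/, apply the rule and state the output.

lubuigigeom

/p/ is a voiceless stop between vowels /u/ and /u/, so it voices to [b].
/k/ is a voiceless stop between vowels /i/ and /i/, so it voices to [g].
/k/ is a voiceless stop between vowels /i/ and /e/, so it voices to [g].
Surface form: [lubuigigeom].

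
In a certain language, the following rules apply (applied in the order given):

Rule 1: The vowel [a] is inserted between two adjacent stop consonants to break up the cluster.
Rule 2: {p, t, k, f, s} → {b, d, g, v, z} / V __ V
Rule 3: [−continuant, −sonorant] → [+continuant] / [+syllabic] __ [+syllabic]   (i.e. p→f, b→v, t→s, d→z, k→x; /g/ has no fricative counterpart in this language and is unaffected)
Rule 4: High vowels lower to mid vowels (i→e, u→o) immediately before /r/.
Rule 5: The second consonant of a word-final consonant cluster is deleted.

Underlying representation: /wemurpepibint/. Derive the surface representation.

Rule 1 (stop-cluster a-epenthesis): no segment meets the environment; /wemurpepibint/ is unchanged.
Rule 2 (intervocalic voicing): /p/ is a voiceless obstruent between vowels /e/ and /i/, so it voices to [b]. /wemurpepibint/ → wemurpebibint.
Rule 3 (intervocalic spirantization): /b/ is a stop between vowels /e/ and /i/, so it spirantizes to the fricative [v]. /b/ is a stop between vowels /i/ and /i/, so it spirantizes to the fricative [v]. /wemurpebibint/ → wemurpevivint.
Rule 4 (pre-rhotic lowering): /u/ is a high vowel immediately before /r/, so it lowers to [o]. /wemurpevivint/ → wemorpevivint.
Rule 5 (final cluster simplification): /t/ is the second consonant of a word-final cluster /nt/, so it deletes. /wemorpevivint/ → wemorpevivin.

wemorpevivin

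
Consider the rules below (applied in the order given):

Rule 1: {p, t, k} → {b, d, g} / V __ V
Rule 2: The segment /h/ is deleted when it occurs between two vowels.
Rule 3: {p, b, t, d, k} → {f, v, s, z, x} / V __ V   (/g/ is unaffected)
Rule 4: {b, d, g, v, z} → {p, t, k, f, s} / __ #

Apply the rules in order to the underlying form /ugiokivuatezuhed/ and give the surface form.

Rule 1 (intervocalic voicing): /k/ is a voiceless stop between vowels /o/ and /i/, so it voices to [g]. /t/ is a voiceless stop between vowels /a/ and /e/, so it voices to [d]. /ugiokivuatezuhed/ → ugiogivuadezuhed.
Rule 2 (intervocalic h-deletion): /h/ occurs between vowels /u/ and /e/, so it deletes. /ugiogivuadezuhed/ → ugiogivuadezued.
Rule 3 (intervocalic spirantization): /d/ is a stop between vowels /a/ and /e/, so it spirantizes to the fricative [z]. /ugiogivuadezued/ → ugiogivuazezued.
Rule 4 (final devoicing): /d/ is a voiced obstruent in word-final position, so it devoices to [t]. /ugiogivuazezued/ → ugiogivuazezuet.

ugiogivuazezuet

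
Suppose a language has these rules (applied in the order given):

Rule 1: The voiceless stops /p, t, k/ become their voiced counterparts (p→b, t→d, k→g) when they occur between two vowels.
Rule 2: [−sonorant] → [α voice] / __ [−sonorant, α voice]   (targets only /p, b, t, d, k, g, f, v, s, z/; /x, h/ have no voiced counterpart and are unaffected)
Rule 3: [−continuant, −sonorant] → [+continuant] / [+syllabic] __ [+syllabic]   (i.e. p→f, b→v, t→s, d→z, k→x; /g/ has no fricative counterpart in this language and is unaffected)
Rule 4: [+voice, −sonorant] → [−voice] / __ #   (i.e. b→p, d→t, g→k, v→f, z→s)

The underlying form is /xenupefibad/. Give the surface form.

xenuvefivat

Rule 1 (intervocalic voicing): /p/ is a voiceless stop between vowels /u/ and /e/, so it voices to [b]. /xenupefibad/ → xenubefibad.
Rule 2 (regressive voicing assimilation): no segment meets the environment; /xenubefibad/ is unchanged.
Rule 3 (intervocalic spirantization): /b/ is a stop between vowels /u/ and /e/, so it spirantizes to the fricative [v]. /b/ is a stop between vowels /i/ and /a/, so it spirantizes to the fricative [v]. /xenubefibad/ → xenuvefivad.
Rule 4 (final devoicing): /d/ is a voiced obstruent in word-final position, so it devoices to [t]. /xenuvefivad/ → xenuvefivat.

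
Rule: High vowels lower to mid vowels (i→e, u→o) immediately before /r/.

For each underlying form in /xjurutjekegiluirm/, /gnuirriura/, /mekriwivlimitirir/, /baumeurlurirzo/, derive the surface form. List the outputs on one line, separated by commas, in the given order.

xjorutjekegiluerm, gnuerriora, mekriwivlimiterer, baumeorlorerzo

/xjurutjekegiluirm/: /u/ is a high vowel immediately before /r/, so it lowers to [o]. /i/ is a high vowel immediately before /r/, so it lowers to [e]. → [xjorutjekegiluerm].
/gnuirriura/: /i/ is a high vowel immediately before /r/, so it lowers to [e]. /u/ is a high vowel immediately before /r/, so it lowers to [o]. → [gnuerriora].
/mekriwivlimitirir/: /i/ is a high vowel immediately before /r/, so it lowers to [e]. /i/ is a high vowel immediately before /r/, so it lowers to [e]. → [mekriwivlimiterer].
/baumeurlurirzo/: /u/ is a high vowel immediately before /r/, so it lowers to [o]. /u/ is a high vowel immediately before /r/, so it lowers to [o]. /i/ is a high vowel immediately before /r/, so it lowers to [e]. → [baumeorlorerzo].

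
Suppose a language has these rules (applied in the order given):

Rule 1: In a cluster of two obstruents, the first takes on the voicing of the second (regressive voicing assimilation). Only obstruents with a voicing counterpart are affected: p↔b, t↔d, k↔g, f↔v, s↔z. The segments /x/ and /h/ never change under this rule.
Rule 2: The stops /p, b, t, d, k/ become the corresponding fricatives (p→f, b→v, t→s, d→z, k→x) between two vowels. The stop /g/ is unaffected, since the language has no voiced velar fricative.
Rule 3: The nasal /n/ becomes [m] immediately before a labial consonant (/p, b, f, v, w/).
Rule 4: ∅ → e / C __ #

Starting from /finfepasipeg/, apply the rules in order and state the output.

Rule 1 (regressive voicing assimilation): no segment meets the environment; /finfepasipeg/ is unchanged.
Rule 2 (intervocalic spirantization): /p/ is a stop between vowels /e/ and /a/, so it spirantizes to the fricative [f]. /p/ is a stop between vowels /i/ and /e/, so it spirantizes to the fricative [f]. /finfepasipeg/ → finfefasifeg.
Rule 3 (nasal place assimilation): /n/ precedes the labial consonant /f/, so it assimilates in place to [m]. /finfefasifeg/ → fimfefasifeg.
Rule 4 (final e-epenthesis): the form ends in the consonant /g/, so [e] is inserted word-finally. /fimfefasifeg/ → fimfefasifege.

fimfefasifege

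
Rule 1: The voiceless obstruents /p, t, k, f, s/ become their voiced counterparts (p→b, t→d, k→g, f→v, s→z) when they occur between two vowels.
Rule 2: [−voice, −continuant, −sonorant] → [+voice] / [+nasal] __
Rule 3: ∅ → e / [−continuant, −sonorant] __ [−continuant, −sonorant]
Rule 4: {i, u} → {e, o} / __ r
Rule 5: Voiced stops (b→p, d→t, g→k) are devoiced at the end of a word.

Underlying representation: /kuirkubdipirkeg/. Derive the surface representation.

Rule 1 (intervocalic voicing): /p/ is a voiceless obstruent between vowels /i/ and /i/, so it voices to [b]. /kuirkubdipirkeg/ → kuirkubdibirkeg.
Rule 2 (post-nasal voicing): no segment meets the environment; /kuirkubdibirkeg/ is unchanged.
Rule 3 (stop-cluster e-epenthesis): /b/ and /d/ form a stop–stop cluster, so [e] is inserted between them. /kuirkubdibirkeg/ → kuirkubedibirkeg.
Rule 4 (pre-rhotic lowering): /i/ is a high vowel immediately before /r/, so it lowers to [e]. /i/ is a high vowel immediately before /r/, so it lowers to [e]. /kuirkubedibirkeg/ → kuerkubediberkeg.
Rule 5 (final devoicing): /g/ is a voiced stop in word-final position, so it devoices to [k]. /kuerkubediberkeg/ → kuerkubediberkek.

kuerkubediberkek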